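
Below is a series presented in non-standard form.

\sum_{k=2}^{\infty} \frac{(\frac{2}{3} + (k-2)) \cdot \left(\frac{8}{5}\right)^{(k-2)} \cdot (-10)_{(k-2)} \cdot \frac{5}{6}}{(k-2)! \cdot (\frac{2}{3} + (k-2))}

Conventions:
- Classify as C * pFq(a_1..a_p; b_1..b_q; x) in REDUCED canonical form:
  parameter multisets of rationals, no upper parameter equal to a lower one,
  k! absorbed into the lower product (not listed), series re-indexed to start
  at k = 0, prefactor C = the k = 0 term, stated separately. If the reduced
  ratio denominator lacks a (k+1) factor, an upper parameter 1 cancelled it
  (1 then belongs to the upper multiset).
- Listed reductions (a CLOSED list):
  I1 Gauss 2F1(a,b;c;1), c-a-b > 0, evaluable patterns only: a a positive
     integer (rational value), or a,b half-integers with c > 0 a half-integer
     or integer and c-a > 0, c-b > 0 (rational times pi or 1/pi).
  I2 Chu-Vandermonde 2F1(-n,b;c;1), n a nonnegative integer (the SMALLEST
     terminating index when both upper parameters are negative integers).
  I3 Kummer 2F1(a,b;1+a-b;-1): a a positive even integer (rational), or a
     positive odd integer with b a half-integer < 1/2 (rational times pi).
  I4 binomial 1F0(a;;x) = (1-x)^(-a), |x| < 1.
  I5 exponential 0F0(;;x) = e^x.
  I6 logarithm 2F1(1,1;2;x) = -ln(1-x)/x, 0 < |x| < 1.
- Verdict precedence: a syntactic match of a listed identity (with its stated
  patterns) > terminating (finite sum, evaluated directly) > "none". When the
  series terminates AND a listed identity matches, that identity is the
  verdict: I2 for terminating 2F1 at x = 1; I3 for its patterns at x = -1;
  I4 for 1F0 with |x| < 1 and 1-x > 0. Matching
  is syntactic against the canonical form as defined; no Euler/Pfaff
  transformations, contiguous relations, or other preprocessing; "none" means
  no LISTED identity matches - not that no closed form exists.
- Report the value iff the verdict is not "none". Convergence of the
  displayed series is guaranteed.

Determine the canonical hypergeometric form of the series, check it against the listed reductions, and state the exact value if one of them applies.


At argument \frac{8}{5}: a 1F0 with upper {-10}, lower {-}, scaled by C = \frac{5}{6}. Verdict: terminating. (-10)_k vanishes past k = 10, leaving a 11-term sum, computed directly. Value: \frac{19683}{3906250}.

First insight: from the first term \frac{5}{6}: the factor k + 2/3 cancels (top and bottom), leaving C = 5/6.
Consecutive-term ratio: r(k) = \frac{8}{5} * (k-10) / [(k+1)] - rational; roots negated = parameters, x = \frac{8}{5}, C = \frac{5}{6}.


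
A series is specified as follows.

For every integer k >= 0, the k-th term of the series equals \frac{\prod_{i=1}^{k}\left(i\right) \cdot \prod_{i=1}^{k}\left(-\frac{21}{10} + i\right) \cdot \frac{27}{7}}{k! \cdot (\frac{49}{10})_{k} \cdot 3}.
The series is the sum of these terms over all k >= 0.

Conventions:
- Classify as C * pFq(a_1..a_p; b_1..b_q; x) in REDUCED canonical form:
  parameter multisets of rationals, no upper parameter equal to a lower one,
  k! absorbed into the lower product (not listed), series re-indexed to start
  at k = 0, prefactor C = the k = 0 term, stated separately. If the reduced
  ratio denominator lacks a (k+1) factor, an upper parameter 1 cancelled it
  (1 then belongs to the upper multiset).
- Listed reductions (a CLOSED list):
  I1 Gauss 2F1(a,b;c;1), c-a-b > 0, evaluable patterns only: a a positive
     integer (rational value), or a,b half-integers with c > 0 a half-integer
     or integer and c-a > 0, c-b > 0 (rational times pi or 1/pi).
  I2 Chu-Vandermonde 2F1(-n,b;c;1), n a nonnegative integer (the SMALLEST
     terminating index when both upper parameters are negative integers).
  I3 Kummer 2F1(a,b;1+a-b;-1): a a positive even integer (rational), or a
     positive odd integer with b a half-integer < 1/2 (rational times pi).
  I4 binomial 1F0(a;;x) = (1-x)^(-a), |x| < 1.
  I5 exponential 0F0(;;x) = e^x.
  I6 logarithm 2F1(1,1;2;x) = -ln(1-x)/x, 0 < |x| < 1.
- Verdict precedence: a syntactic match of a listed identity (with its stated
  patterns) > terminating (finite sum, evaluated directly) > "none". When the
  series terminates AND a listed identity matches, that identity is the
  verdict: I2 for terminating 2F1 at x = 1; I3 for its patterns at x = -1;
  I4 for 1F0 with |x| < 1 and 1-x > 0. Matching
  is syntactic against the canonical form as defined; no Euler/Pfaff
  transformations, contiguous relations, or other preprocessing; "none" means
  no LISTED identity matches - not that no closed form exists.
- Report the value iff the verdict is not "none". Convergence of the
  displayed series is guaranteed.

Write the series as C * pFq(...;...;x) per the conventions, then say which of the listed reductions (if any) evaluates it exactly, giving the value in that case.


Reduced: x = 1, 2F1, upper = {-\frac{11}{10}, 1}, lower = {\frac{49}{10}}, C = \frac{9}{7}. Verdict: Gauss's theorem (I1) applies (x = 1: the Gamma ratio telescopes since c-a-b = 5 > 0 and a = 1 in Z>0). Hence: \frac{351}{350}.

The tell: x = 1 and the running product (prefactor 9/7) telescopes to a rising factorial.
Step ratio: r(k) = 1 * (k-\frac{11}{10}) (k+1) / [(k+\frac{49}{10}) (k+1)] - rational in k, leading ratio 1; with t_0 = \frac{9}{7}, classification follows.


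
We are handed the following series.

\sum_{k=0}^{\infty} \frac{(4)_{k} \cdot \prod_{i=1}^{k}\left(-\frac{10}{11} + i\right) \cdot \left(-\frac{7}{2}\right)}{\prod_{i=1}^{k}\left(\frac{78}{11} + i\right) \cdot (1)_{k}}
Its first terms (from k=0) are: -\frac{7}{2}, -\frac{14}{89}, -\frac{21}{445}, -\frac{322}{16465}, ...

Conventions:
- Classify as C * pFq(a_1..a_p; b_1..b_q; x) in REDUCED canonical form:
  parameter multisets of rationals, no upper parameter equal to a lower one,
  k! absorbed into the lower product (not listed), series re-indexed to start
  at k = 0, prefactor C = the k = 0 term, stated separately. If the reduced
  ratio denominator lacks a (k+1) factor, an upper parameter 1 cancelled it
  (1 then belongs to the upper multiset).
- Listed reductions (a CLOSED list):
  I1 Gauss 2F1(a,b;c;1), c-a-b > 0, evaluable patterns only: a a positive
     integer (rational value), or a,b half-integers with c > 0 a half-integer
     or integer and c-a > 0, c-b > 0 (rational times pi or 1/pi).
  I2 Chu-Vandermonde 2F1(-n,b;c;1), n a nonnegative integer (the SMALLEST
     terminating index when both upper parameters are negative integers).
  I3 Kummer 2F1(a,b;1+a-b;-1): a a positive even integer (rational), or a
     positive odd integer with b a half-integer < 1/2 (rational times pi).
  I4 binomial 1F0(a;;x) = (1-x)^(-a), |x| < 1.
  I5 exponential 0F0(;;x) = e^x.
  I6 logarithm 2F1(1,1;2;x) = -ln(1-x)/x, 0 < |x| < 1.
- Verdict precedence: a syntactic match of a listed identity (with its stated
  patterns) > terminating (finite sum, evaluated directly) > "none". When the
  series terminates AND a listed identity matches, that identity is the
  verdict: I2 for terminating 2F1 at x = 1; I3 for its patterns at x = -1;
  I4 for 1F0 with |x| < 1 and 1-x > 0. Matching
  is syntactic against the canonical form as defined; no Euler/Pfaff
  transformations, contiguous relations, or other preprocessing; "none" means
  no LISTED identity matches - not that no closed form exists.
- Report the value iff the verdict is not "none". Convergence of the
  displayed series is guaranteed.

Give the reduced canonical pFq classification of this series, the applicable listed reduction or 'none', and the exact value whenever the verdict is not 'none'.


With C = -\frac{7}{2}: the canonical form is 2F1(\frac{1}{11}, 4; \frac{89}{11}; 1). Verdict: the Gauss summation I1 applies (x = 1: the Gamma ratio telescopes since c-a-b = 4 > 0 and a = 4 in Z>0). Sum: -\frac{54873}{14641}.

Key step: t_0 = -\frac{7}{2} here, and the running product (C = -7/2, x = 1) telescopes to a rising factorial.
Adjacent-term ratio: r(k) = 1 * (k+\frac{1}{11}) (k+4) / [(k+\frac{89}{11}) (k+1)] - rational; roots negated = parameters, x = 1, C = -\frac{7}{2}.


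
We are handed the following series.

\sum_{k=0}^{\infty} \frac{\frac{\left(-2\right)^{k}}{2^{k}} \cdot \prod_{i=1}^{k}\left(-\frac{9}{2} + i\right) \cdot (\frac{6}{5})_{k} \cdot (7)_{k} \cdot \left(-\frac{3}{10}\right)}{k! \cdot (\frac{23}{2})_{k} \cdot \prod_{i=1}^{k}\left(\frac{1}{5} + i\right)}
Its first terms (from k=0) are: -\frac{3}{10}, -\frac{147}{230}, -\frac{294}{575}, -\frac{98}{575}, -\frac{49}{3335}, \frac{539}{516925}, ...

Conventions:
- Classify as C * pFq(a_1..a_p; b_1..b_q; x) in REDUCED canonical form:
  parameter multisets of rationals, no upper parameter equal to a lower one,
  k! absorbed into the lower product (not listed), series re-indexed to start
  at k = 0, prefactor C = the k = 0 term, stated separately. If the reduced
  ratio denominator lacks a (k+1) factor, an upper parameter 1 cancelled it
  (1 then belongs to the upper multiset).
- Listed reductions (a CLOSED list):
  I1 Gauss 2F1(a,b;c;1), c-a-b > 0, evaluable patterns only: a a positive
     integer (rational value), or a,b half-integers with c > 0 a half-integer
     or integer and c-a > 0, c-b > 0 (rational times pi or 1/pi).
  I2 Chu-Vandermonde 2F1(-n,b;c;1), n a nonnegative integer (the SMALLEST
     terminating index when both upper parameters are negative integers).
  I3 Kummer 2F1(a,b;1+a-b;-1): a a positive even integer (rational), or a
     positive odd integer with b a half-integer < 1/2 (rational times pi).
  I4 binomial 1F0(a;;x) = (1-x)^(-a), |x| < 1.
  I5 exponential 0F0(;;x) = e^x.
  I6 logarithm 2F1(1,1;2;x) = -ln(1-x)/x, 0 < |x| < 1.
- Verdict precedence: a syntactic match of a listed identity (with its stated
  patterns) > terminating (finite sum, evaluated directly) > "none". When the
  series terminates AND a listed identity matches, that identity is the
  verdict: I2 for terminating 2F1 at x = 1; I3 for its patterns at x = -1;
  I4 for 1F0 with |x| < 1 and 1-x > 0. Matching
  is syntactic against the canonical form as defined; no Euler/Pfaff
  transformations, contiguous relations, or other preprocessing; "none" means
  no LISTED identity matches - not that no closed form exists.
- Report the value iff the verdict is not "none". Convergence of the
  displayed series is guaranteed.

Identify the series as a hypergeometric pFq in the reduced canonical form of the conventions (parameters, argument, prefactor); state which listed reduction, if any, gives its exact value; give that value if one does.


With C = -\frac{3}{10}: the canonical form is 2F1(-\frac{7}{2}, 7; \frac{23}{2}; -1). Verdict: Kummer (I3) matches (x = -1; c = \frac{23}{2} equals 1+a-b for upper {-\frac{7}{2}, 7}: listed pattern). Its exact value is \left(-\frac{8729721}{16777216}\right) \cdot \pi.

Key step: t_0 = -\frac{3}{10} here, and the parameter 6/5 appears in both the upper and lower lists and cancels.
Adjacent-term ratio: r(k) = -1 * (k-\frac{7}{2}) (k+7) / [(k+\frac{23}{2}) (k+1)] - rational in k. x = -1; t_0 = -\frac{3}{10}; negate the roots.


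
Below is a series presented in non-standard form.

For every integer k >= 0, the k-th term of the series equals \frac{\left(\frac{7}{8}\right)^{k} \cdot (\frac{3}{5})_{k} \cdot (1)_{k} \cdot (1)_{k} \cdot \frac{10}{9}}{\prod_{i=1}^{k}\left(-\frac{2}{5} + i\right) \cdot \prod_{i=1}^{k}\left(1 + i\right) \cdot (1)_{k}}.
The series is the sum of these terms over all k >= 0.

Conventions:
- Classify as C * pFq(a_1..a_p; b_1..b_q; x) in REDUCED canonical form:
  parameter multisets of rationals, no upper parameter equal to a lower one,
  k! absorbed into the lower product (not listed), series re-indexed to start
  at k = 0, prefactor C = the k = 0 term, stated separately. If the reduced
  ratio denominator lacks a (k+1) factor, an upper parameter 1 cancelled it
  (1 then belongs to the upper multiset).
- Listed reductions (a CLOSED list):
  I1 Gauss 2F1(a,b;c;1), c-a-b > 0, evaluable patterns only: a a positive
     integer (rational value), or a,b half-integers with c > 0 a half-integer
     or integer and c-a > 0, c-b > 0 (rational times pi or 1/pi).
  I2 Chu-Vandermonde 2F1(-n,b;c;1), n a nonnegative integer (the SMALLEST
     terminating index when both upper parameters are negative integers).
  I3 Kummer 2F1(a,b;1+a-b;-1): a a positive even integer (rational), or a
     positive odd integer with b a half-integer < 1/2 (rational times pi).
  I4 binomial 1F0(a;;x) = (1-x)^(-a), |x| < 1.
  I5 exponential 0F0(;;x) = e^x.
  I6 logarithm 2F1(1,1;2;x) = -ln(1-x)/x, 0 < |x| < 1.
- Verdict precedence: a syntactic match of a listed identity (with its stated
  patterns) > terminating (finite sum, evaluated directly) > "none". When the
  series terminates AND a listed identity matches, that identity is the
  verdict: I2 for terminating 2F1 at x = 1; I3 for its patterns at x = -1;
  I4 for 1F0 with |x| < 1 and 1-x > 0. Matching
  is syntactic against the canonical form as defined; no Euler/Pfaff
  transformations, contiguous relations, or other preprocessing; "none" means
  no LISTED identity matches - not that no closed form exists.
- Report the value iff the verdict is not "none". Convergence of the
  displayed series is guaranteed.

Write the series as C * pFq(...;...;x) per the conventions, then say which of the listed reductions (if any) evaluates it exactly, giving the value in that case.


This is \frac{10}{9} * 2F1(1, 1; 2; \frac{7}{8}) in reduced canonical form. Verdict: logarithm (I6) matches (the logarithm: parameters (1,1;2), x = \frac{7}{8}). Its exact value is \left(-\frac{80}{63}\right) \cdot \ln\left(\frac{1}{8}\right).

Key step: x = \frac{7}{8} and the lower running product (C = 10/9) is a rising factorial.
Term ratio: r(k) = \frac{7}{8} * (k+1) (k+1) / [(k+2) (k+1)] - rational; roots negated = parameters, x = \frac{7}{8}, C = \frac{10}{9}.


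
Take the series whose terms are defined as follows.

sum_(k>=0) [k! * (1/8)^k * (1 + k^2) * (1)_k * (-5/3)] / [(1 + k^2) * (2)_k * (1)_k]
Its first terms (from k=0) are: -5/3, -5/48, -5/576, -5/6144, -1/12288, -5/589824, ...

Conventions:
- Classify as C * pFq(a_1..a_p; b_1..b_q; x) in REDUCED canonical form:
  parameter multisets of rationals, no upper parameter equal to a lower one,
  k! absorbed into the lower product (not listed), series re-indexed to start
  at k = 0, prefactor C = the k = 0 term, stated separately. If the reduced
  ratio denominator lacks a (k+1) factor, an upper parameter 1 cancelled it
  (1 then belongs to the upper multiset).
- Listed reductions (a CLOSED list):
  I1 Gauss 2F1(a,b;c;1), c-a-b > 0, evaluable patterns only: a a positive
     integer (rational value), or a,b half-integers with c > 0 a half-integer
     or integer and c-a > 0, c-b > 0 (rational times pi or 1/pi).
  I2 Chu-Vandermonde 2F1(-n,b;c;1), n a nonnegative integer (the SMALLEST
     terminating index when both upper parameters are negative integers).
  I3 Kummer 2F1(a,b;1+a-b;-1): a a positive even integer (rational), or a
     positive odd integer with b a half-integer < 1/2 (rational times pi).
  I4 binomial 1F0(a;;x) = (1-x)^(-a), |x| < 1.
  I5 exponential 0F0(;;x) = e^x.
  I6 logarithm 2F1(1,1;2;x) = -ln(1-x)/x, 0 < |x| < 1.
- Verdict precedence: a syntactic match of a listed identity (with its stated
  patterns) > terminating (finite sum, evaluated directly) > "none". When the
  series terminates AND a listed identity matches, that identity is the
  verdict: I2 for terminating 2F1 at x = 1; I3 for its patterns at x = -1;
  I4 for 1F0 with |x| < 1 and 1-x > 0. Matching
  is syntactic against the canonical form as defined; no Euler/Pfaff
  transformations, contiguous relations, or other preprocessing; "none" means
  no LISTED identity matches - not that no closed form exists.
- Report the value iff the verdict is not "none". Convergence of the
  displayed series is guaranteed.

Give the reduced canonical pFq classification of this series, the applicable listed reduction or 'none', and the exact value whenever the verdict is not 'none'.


Key observation: t_0 being -5/3, (1)_k (C = -5/3, x = 1/8) is k! itself.
Adjacent-term ratio: r(k) = (1/8) * (k+1) (k+1) / [(k+2) (k+1)] - rational in k. x = (1/8); t_0 = -5/3; negate the roots.

x = 1/8 here; the reduced form reads 2F1, upper {1, 1}, lower {2}, C = -5/3. Verdict: logarithm (I6) matches (the logarithm: parameters (1,1;2), x = 1/8). Exact value: (40/3) * ln(7/8).


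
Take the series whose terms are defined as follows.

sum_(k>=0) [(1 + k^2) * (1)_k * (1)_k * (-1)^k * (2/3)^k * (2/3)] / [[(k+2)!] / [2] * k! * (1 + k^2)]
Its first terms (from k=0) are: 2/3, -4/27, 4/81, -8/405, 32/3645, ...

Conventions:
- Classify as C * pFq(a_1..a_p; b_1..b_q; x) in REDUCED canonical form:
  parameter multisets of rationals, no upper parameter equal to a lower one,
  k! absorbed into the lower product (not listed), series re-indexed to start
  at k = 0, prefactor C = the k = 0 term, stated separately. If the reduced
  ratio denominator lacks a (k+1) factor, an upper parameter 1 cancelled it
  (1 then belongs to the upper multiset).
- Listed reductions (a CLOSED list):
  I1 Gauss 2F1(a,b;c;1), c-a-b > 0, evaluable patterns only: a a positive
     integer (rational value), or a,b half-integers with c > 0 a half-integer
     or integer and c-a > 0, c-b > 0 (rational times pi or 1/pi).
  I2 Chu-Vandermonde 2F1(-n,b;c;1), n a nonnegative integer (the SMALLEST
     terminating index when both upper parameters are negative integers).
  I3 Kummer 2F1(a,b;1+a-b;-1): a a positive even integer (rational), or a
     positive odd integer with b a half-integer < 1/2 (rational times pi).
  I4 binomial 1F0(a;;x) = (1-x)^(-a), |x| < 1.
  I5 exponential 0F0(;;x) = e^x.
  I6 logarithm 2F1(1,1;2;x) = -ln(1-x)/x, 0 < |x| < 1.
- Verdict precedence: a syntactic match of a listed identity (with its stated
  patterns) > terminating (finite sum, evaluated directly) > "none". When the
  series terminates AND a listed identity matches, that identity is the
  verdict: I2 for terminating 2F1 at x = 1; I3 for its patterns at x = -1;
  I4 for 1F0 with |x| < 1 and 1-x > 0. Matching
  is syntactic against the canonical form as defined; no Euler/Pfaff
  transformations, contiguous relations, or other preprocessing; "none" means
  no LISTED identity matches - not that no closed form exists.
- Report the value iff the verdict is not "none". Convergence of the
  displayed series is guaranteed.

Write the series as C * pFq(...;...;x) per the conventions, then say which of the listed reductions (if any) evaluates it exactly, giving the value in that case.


Key step: with t_0 = 2/3, k^2 + 1 divides numerator and denominator alike; C = 2/3, x = -2/3 after cancelling.
Ratio: r(k) = (-2/3) * (k+1) (k+1) / [(k+3) (k+1)] ; factor over Q: parameters, x = (-2/3), and C = 2/3.

Classification (C = 2/3): 2F1 with upper {1, 1}, lower {3}, argument x = -2/3. Verdict: none. A 2F1 with upper {1, 1} fits none of I1-I6 at x = -2/3; the sum runs forever.


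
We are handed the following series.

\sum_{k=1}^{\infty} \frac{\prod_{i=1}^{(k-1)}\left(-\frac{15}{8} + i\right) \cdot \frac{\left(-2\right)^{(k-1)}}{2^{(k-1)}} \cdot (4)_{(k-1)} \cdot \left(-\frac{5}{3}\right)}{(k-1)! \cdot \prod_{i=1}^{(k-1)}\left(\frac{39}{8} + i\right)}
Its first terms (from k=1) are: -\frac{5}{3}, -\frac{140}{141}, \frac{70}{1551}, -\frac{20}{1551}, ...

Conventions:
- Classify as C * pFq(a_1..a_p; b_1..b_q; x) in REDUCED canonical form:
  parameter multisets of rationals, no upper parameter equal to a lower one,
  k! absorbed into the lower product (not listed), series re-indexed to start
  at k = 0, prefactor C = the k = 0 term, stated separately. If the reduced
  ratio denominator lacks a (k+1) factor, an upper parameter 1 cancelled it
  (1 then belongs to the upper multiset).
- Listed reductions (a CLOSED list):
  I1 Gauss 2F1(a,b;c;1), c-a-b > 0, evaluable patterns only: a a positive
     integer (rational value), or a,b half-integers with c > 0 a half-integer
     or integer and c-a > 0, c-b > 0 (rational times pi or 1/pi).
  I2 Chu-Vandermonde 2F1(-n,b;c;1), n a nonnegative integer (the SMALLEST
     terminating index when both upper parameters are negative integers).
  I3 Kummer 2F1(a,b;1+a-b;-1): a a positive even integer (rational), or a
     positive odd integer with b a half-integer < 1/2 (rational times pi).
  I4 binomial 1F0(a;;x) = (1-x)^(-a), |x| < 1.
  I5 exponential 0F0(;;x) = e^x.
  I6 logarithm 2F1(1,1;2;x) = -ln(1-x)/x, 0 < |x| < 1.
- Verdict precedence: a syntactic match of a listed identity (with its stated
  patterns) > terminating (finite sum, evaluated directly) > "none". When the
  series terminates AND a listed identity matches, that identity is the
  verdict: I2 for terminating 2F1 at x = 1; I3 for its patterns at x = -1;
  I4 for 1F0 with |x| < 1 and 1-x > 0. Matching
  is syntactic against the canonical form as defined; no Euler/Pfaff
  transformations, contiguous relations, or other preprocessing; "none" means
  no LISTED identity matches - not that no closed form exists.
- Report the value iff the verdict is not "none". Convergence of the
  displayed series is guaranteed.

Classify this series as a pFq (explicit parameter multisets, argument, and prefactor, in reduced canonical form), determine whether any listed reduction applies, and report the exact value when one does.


Key step: x = -1 and the running product (prefactor -5/3) telescopes to a rising factorial.
Ratio: r(k) = -1 * (k-\frac{7}{8}) (k+4) / [(k+\frac{47}{8}) (k+1)] - rational in k. x = -1; t_0 = -\frac{5}{3}; negate the roots.

This is -\frac{5}{3} * 2F1(-\frac{7}{8}, 4; \frac{47}{8}; -1) in reduced canonical form. Verdict: the Kummer evaluation I3 applies (x = -1; c = \frac{47}{8} equals 1+a-b for upper {-\frac{7}{8}, 4}: listed pattern). Its exact value is -\frac{2015}{768}.


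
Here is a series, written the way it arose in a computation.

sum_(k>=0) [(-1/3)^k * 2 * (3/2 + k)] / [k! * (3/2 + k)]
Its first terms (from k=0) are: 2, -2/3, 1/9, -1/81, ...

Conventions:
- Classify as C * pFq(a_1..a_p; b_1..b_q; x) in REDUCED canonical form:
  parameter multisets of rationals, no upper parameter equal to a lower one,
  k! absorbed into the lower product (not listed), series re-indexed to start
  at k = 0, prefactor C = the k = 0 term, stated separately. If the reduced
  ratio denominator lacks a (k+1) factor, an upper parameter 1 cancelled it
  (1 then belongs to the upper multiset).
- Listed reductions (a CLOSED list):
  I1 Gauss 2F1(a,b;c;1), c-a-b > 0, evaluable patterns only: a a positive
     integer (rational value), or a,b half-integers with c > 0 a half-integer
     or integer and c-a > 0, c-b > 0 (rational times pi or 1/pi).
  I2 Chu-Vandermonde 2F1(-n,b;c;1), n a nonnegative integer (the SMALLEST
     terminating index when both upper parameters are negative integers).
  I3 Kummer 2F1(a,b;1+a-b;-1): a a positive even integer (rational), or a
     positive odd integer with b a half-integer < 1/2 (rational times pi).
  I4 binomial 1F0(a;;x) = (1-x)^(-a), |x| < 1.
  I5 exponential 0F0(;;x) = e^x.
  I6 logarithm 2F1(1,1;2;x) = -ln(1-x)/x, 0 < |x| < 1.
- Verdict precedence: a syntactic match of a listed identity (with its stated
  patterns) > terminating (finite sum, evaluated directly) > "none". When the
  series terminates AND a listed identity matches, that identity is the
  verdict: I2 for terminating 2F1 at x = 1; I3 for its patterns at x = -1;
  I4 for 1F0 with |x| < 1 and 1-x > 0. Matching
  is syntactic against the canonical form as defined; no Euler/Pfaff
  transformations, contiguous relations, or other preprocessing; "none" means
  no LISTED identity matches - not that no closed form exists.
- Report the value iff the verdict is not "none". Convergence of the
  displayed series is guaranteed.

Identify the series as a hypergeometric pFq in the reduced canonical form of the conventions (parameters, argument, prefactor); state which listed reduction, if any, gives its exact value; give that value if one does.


Prefactor 2, argument -1/3: 0F0 with upper {-} over lower {-}. Verdict at x = -1/3: the exponential series (I5) matches (the 0F0 exponential series at x = -1/3). Sum: 2 * e^(-1/3).

Structural cue: x = (-1/3) and k + 3/2 divides numerator and denominator alike; C = 2, x = -1/3 after cancelling.
Term ratio: r(k) = (-1/3) * 1 / [(k+1)] ; factor over Q: parameters, x = (-1/3), and C = 2.


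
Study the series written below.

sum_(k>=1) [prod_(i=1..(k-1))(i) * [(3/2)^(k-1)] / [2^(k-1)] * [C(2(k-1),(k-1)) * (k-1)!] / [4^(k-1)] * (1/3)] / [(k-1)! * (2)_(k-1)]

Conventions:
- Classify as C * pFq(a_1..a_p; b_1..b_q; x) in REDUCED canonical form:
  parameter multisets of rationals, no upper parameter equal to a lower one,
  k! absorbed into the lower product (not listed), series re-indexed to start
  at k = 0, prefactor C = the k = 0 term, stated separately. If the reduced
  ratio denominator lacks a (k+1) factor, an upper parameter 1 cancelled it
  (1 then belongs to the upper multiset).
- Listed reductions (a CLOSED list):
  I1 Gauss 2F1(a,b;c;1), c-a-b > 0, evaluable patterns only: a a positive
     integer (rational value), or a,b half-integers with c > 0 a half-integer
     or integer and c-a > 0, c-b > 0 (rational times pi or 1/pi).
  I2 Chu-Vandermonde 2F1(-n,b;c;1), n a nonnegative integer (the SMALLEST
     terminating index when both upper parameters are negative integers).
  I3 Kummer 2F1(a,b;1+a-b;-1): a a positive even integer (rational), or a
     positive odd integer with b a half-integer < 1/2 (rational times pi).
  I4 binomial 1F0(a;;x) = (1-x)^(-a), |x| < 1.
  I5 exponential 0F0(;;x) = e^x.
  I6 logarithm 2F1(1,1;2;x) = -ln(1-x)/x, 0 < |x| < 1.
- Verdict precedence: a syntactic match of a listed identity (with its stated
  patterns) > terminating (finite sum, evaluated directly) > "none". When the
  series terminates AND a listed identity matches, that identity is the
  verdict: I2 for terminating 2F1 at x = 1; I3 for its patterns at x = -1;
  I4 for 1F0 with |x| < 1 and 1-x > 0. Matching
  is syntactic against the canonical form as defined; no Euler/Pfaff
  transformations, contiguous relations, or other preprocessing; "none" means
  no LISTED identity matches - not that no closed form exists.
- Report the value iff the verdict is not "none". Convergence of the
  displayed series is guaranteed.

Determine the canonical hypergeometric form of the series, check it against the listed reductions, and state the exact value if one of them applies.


This is 1/3 * 2F1(1/2, 1; 2; 3/4) in reduced canonical form. Verdict: none here - no I1-I6 shape fits x = 3/4 with lower {2}.

Key observation: from the first term 1/3: C(2k,k) (prefactor 1/3) equals 4^k (1/2)_k / k!.
Ratio: r(k) = (3/4) * (k+1/2) (k+1) / [(k+2) (k+1)] - poly over poly, x = (3/4) from leading terms; C = 1/3 at k = 0.


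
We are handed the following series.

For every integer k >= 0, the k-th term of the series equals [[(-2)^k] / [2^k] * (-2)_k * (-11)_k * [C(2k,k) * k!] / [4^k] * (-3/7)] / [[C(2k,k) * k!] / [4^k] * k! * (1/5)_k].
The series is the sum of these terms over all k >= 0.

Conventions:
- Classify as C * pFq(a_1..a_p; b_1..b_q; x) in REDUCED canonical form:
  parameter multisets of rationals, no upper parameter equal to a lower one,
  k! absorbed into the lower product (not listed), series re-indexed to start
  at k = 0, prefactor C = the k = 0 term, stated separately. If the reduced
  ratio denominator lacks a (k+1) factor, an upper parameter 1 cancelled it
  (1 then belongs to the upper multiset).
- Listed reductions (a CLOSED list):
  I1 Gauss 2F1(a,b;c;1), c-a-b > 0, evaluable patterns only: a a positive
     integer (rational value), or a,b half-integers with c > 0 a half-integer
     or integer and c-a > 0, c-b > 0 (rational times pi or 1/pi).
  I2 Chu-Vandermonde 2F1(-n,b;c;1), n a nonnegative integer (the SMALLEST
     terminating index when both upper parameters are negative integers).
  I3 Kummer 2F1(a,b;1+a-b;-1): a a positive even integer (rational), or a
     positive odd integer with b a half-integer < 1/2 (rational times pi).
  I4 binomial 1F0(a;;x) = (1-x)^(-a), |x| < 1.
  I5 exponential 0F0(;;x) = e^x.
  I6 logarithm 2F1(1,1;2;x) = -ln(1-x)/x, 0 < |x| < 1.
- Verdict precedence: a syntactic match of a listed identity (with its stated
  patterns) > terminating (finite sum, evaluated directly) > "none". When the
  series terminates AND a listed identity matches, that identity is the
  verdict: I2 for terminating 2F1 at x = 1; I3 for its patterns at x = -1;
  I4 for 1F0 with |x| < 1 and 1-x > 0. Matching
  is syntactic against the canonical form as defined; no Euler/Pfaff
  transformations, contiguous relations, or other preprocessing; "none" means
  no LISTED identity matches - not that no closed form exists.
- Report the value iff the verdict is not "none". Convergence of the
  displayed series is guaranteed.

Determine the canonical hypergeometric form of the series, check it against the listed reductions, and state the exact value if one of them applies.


Prefactor -3/7, argument -1: 2F1 with upper {-11, -2} over lower {1/5}. Verdict: terminating - upper parameter -2 makes this a finite sum (last index 2), evaluated exactly. Its exact value is -1048/7.

Key step: x = (-1) and the parameter 1/2 appears in both the upper and lower lists and cancels.
Term ratio: r(k) = (-1) * (k-11) (k-2) / [(k+1/5) (k+1)] - rational; roots negated = parameters, x = (-1), C = -3/7.


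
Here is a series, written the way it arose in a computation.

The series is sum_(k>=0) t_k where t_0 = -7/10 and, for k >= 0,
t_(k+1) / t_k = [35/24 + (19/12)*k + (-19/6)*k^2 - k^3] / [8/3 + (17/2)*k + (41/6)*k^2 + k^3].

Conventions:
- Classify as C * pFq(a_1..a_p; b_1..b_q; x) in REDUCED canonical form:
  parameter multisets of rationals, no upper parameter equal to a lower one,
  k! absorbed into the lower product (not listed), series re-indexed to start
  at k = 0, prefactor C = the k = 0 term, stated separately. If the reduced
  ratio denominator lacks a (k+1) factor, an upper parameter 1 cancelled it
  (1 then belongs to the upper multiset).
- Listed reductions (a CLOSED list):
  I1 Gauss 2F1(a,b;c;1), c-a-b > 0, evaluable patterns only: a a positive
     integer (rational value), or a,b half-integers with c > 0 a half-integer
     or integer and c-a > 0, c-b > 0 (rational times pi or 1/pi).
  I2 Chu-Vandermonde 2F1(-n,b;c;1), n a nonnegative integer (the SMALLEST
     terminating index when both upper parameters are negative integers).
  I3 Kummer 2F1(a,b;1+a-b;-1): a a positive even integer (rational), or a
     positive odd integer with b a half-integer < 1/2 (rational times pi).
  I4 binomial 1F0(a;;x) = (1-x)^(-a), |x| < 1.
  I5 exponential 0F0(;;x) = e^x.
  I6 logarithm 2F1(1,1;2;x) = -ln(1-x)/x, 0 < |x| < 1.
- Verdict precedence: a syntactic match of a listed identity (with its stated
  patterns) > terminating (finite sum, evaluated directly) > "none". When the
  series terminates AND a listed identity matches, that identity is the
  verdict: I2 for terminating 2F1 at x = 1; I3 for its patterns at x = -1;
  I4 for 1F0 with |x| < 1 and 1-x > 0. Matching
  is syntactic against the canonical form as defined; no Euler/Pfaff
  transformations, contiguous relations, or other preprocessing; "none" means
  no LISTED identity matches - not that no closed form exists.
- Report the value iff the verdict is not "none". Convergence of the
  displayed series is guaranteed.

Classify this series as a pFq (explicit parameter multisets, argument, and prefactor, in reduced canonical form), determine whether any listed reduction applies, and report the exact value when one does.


Prefactor -7/10, argument -1: 2F1 with upper {-5/6, 7/2} over lower {16/3}. Verdict: none. No listed pattern accepts 2F1(-5/6, 7/2; 16/3; -1).

Key step: t_0 = -7/10 here, and the expanded ratio factors over Q; prefactor -7/10, roots give parameters.
Adjacent-term ratio: r(k) = (-1) * (k-5/6) (k+7/2) / [(k+16/3) (k+1)] - rational in k, leading ratio (-1); with t_0 = -7/10, classification follows.


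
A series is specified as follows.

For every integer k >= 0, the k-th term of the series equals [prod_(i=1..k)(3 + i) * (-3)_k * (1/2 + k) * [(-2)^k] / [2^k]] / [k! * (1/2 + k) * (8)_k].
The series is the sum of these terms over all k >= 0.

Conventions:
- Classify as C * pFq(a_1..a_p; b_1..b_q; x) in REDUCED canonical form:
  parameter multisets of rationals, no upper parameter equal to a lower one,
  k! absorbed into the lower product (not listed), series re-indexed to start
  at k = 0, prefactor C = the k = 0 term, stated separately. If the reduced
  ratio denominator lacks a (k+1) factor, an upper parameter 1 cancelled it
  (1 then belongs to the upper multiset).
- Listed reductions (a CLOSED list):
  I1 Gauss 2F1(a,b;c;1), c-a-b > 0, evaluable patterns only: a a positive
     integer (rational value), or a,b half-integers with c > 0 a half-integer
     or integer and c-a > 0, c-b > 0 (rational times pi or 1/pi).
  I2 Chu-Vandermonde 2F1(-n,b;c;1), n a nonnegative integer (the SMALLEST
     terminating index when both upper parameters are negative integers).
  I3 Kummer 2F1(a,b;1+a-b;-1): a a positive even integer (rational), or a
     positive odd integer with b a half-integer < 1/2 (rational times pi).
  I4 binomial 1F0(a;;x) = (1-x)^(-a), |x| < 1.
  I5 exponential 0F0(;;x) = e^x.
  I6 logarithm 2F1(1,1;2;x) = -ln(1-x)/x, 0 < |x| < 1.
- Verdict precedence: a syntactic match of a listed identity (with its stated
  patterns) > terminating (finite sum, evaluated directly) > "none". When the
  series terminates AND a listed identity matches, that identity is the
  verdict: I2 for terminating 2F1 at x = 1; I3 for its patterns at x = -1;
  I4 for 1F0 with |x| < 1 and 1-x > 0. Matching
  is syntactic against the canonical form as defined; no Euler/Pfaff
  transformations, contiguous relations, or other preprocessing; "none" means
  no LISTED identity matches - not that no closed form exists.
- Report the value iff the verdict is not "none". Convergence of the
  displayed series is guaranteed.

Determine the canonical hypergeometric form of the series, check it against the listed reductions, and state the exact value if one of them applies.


Key observation: t_0 being 1, the two k-th powers (prefactor 1) combine into one argument.
Consecutive-term ratio: r(k) = (-1) * (k-3) (k+4) / [(k+8) (k+1)] - rational in k, leading ratio (-1); with t_0 = 1, classification follows.

With C = 1: the canonical form is 2F1(-3, 4; 8; -1). Verdict: this is the Kummer evaluation I3 (x = -1; c = 8 equals 1+a-b for upper {-3, 4}: listed pattern). Hence: 7/2.


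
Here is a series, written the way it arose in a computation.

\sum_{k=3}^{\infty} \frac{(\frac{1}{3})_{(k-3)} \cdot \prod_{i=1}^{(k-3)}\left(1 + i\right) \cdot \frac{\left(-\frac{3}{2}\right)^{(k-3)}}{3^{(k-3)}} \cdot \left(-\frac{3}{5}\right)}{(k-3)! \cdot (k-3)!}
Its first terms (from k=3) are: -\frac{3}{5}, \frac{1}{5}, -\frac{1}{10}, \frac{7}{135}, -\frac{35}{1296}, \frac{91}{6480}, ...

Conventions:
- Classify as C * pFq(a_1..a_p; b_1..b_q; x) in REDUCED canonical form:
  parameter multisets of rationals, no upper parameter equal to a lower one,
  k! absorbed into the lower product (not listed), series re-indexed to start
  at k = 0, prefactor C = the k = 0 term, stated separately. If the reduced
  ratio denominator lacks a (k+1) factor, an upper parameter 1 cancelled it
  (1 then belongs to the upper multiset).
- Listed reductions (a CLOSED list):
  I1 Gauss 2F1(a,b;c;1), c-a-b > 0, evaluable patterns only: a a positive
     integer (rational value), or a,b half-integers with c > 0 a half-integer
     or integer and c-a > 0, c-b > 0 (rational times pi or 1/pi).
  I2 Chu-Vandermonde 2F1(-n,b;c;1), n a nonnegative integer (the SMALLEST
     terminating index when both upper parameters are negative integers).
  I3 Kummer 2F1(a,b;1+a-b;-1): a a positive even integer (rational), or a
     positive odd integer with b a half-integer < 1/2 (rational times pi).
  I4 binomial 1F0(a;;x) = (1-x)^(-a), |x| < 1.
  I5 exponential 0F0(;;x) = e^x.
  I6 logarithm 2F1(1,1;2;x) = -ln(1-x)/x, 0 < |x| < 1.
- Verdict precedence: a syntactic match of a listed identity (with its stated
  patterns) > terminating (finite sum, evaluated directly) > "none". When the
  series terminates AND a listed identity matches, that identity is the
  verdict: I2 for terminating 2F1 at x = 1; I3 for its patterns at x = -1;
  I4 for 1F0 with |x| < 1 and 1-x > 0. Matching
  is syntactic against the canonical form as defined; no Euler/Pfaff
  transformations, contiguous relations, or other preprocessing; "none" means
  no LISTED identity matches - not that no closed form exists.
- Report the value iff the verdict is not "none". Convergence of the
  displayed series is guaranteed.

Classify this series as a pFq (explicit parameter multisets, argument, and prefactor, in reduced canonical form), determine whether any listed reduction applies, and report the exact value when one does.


Prefactor -\frac{3}{5}, argument -\frac{1}{2}: 2F1 with upper {\frac{1}{3}, 2} over lower {1}. Verdict: none. No listed pattern accepts 2F1(\frac{1}{3}, 2; 1; -\frac{1}{2}).

The tell: x = -\frac{1}{2} and the running product (C = -3/5) telescopes to a rising factorial.
Step ratio: r(k) = -\frac{1}{2} * (k+\frac{1}{3}) (k+2) / [(k+1) (k+1)] - rational; roots negated = parameters, x = -\frac{1}{2}, C = -\frac{3}{5}.


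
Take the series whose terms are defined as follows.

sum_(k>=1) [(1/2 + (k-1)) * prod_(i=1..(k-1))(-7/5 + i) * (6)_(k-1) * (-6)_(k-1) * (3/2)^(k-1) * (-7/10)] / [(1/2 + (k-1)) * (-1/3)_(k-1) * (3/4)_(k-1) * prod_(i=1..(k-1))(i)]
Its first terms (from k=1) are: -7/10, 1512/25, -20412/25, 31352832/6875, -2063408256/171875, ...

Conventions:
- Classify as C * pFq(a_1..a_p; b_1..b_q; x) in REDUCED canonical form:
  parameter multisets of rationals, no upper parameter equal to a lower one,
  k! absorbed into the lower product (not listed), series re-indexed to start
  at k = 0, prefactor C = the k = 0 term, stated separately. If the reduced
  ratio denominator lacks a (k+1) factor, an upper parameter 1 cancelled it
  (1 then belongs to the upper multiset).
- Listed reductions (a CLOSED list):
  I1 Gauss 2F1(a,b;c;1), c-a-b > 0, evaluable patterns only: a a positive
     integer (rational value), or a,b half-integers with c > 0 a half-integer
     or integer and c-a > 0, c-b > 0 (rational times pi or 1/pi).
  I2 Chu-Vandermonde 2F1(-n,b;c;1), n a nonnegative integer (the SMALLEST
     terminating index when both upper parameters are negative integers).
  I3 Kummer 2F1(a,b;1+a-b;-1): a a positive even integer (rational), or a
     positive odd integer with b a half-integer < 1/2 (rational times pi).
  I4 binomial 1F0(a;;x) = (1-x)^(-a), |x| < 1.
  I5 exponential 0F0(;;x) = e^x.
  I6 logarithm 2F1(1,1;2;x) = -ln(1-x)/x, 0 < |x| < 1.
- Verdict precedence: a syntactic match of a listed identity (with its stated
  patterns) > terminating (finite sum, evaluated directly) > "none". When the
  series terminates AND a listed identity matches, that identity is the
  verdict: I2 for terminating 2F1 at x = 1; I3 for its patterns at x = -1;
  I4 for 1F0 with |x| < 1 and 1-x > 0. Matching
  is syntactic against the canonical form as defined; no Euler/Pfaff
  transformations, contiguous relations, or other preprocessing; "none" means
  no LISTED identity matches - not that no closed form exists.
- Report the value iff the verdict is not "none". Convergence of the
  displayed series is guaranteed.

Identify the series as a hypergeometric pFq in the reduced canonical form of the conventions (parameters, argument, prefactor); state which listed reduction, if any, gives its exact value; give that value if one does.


Canonical form: C = -7/10 times 3F2 with upper {-6, -2/5, 6}, lower {-1/3, 3/4}, x = 3/2. Verdict: terminating. (-6)_k vanishes past k = 6, leaving a 7-term sum, computed directly. Its exact value is -595856957009/1796093750.

Structural cue: x = (3/2) and the running product (C = -7/10) telescopes to a rising factorial.
Adjacent-term ratio: r(k) = (3/2) * (k-6) (k-2/5) (k+6) / [(k-1/3) (k+3/4) (k+1)] - rational in k. x = (3/2); t_0 = -7/10; negate the roots.


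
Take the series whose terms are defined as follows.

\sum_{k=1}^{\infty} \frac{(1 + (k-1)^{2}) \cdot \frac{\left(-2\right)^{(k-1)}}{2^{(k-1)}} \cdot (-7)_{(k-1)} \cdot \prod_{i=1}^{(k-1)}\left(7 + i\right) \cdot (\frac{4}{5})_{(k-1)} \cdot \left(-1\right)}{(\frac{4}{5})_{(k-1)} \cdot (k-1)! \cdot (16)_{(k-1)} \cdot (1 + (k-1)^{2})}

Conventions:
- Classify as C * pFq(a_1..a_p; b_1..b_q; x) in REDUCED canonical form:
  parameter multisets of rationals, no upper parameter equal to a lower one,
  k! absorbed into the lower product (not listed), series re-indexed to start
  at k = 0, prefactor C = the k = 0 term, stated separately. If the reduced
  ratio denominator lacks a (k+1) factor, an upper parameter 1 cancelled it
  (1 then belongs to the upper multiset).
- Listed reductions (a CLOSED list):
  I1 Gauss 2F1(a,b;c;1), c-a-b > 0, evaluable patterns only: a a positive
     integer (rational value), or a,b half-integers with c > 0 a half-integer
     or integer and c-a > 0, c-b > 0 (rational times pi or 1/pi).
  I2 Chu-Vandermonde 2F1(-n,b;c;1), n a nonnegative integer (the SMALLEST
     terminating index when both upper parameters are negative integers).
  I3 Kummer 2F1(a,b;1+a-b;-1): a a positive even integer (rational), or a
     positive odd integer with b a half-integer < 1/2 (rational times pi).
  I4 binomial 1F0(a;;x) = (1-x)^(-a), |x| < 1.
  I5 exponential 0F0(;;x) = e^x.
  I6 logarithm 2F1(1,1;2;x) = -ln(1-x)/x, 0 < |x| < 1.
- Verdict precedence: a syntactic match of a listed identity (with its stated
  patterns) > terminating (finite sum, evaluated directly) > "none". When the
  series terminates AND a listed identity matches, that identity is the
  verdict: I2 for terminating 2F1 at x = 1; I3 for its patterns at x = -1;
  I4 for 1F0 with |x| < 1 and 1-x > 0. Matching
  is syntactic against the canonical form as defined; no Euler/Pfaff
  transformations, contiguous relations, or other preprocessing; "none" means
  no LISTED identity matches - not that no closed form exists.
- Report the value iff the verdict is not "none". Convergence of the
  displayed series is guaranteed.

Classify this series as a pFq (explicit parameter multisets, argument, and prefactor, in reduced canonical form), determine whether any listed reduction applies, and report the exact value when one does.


Canonical form: C = -1 times 2F1 with upper {-7, 8}, lower {16}, x = -1. Verdict at x = -1: Kummer's theorem (I3) matches (x = -1; c = 16 equals 1+a-b for upper {-7, 8}: listed pattern). Hence: -\frac{39}{2}.

The tell: from the first term -1: the two k-th powers (C = -1) combine into one argument.
Step ratio: r(k) = -1 * (k-7) (k+8) / [(k+16) (k+1)] - rational in k. x = -1; t_0 = -1; negate the roots.
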